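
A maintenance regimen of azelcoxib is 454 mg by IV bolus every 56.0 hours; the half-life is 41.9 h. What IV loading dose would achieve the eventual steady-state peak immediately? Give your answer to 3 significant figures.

k = ln 2 / 41.9 = 0.01654 h⁻¹
Accumulation ratio R = 1 / (1 − e^(−kτ)) = 1 / (1 − e^(−0.01654×56.0)) = 1 / (1 − 0.3960) = 1.656
Loading dose = maintenance dose × R = 454 × 1.656 ≈ 752 mg

752 mg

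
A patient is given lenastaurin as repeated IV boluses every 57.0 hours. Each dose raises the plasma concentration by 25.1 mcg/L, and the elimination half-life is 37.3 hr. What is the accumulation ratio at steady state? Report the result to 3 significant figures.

k = ln 2 / 37.3 = 0.01858 hr⁻¹
Fraction remaining after one interval: e^(−kτ) = e^(−0.01858 × 57.0) = 0.3467
R = 1 / (1 − 0.3467) = 1 / 0.6533 ≈ 1.53

1.53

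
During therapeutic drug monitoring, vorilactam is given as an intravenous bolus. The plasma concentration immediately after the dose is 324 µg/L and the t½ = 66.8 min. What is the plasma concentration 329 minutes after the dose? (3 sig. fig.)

10.7 µg/L

k = ln 2 / 66.8 = 0.01038 min⁻¹
329 min is 4.925 half-lives, so C = 324 × (1/2)^4.925 = 324 × 0.03291 ≈ 10.7 µg/L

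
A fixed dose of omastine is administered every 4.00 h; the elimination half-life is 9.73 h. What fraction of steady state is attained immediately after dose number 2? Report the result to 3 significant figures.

k = ln 2 / 9.73 = 0.07124 h⁻¹
f_n = 1 − e^(−nkτ) = 1 − e^(−2 × 0.07124 × 4.00) = 1 − e^(−0.5699) = 1 − 0.5656 ≈ 0.434

0.434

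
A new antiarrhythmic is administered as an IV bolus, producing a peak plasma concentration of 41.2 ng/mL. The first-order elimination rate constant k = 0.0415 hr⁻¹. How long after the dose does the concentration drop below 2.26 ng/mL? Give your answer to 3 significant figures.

C(t) = C₀ e^(−kt)  ⇒  t = ln(C₀/C) / k
t = ln(41.2/2.26) / 0.04150 = 2.903 / 0.04150 ≈ 70.0 hours

70.0 hours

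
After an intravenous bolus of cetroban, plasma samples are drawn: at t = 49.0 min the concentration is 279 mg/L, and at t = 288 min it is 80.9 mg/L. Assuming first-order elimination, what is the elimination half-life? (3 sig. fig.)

134 minutes

k = ln(C₁/C₂) / (t₂ − t₁) = ln(279/80.9) / (288 − 49.0)
  = 1.238 / 239.0 = 0.005180 min⁻¹
t½ = ln 2 / k = ln 2 / 0.005180 ≈ 134 minutes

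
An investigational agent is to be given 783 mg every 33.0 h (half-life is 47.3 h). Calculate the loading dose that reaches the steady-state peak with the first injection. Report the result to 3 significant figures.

k = ln 2 / 47.3 = 0.01465 h⁻¹
Accumulation ratio R = 1 / (1 − e^(−kτ)) = 1 / (1 − e^(−0.01465×33.0)) = 1 / (1 − 0.6166) = 2.608
Loading dose = maintenance dose × R = 783 × 2.608 ≈ 2040 mg

2040 mg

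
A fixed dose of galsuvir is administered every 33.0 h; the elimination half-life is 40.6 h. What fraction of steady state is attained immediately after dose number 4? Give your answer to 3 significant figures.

k = ln 2 / 40.6 = 0.01707 h⁻¹
f_n = 1 − e^(−nkτ) = 1 − e^(−4 × 0.01707 × 33.0) = 1 − e^(−2.254) = 1 − 0.1050 ≈ 0.895

0.895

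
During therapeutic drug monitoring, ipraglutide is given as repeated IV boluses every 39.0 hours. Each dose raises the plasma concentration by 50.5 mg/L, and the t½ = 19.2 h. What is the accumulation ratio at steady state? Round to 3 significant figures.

1.32

k = ln 2 / 19.2 = 0.03610 h⁻¹
Fraction remaining after one interval: e^(−kτ) = e^(−0.03610 × 39.0) = 0.2446
R = 1 / (1 − 0.2446) = 1 / 0.7554 ≈ 1.32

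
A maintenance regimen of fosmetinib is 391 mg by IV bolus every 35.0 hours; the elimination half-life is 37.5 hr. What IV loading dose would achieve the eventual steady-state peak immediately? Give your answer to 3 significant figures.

821 mg

k = ln 2 / 37.5 = 0.01848 hr⁻¹
Accumulation ratio R = 1 / (1 − e^(−kτ)) = 1 / (1 − e^(−0.01848×35.0)) = 1 / (1 − 0.5236) = 2.099
Loading dose = maintenance dose × R = 391 × 2.099 ≈ 821 mg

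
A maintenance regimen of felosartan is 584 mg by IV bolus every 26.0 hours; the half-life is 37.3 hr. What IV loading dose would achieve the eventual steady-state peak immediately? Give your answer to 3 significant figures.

k = ln 2 / 37.3 = 0.01858 hr⁻¹
Accumulation ratio R = 1 / (1 − e^(−kτ)) = 1 / (1 − e^(−0.01858×26.0)) = 1 / (1 − 0.6168) = 2.610
Loading dose = maintenance dose × R = 584 × 2.610 ≈ 1520 mg

1520 mg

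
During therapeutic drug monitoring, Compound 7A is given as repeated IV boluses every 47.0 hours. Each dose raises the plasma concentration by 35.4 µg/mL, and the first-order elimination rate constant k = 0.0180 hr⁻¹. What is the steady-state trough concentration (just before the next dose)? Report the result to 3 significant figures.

Fraction remaining after one interval: e^(−kτ) = e^(−0.01800 × 47.0) = 0.4291
R = 1 / (1 − 0.4291) = 1.752
Css,max = 35.4 × 1.752 = 62.01 µg/mL
Css,min = Css,max × e^(−kτ) = 62.01 × 0.4291 ≈ 26.6 µg/mL

26.6 µg/mL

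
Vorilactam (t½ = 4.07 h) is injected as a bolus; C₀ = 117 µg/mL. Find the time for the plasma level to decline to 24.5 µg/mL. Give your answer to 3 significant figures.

k = ln 2 / 4.07 = 0.1703 h⁻¹
C(t) = C₀ e^(−kt)  ⇒  t = ln(C₀/C) / k
t = ln(117/24.5) / 0.1703 = 1.564 / 0.1703 ≈ 9.18 hours

9.18 hours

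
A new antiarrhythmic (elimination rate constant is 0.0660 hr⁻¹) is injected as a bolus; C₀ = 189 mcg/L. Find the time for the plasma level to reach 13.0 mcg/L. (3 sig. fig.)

C(t) = C₀ e^(−kt)  ⇒  t = ln(C₀/C) / k
t = ln(189/13.0) / 0.06600 = 2.677 / 0.06600 ≈ 40.6 hours

40.6 hours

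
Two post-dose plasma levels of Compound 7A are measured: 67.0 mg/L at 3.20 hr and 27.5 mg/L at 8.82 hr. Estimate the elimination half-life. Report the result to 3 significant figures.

4.37 hours

k = ln(C₁/C₂) / (t₂ − t₁) = ln(67.0/27.5) / (8.82 − 3.20)
  = 0.8905 / 5.620 = 0.1585 hr⁻¹
t½ = ln 2 / k = ln 2 / 0.1585 ≈ 4.37 hours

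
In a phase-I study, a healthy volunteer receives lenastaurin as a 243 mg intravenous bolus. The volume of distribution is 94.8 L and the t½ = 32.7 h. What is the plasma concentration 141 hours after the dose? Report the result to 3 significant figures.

0.129 mg/L

C₀ = dose / V = 243 / 94.8 = 2.563 mg/L
k = ln 2 / 32.7 = 0.02120 h⁻¹
C(t) = C₀ e^(−kt) = 2.563 × e^(−0.02120 × 141) = 2.563 × e^(−2.989) = 2.563 × 0.05035 ≈ 0.129 mg/L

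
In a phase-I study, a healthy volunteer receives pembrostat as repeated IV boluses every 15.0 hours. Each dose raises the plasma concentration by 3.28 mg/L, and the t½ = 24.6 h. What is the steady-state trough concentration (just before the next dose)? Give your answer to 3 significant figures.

6.24 mg/L

k = ln 2 / 24.6 = 0.02818 h⁻¹
Fraction remaining after one interval: e^(−kτ) = e^(−0.02818 × 15.0) = 0.6553
R = 1 / (1 − 0.6553) = 2.901
Css,max = 3.28 × 2.901 = 9.516 mg/L
Css,min = Css,max × e^(−kτ) = 9.516 × 0.6553 ≈ 6.24 mg/L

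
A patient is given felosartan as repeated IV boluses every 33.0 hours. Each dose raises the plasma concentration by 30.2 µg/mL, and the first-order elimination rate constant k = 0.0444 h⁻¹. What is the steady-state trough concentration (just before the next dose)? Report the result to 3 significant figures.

9.07 µg/mL

Fraction remaining after one interval: e^(−kτ) = e^(−0.04440 × 33.0) = 0.2310
R = 1 / (1 − 0.2310) = 1.300
Css,max = 30.2 × 1.300 = 39.27 µg/mL
Css,min = Css,max × e^(−kτ) = 39.27 × 0.2310 ≈ 9.07 µg/mL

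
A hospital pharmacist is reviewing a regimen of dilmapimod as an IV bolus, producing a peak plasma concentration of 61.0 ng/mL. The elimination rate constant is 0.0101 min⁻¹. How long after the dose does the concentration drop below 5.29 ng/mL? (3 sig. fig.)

242 minutes

C(t) = C₀ e^(−kt)  ⇒  t = ln(C₀/C) / k
t = ln(61.0/5.29) / 0.01010 = 2.445 / 0.01010 ≈ 242 minutes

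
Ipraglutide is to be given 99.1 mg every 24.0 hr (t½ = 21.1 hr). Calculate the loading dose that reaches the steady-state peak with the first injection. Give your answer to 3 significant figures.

k = ln 2 / 21.1 = 0.03285 hr⁻¹
Accumulation ratio R = 1 / (1 − e^(−kτ)) = 1 / (1 − e^(−0.03285×24.0)) = 1 / (1 − 0.4546) = 1.833
Loading dose = maintenance dose × R = 99.1 × 1.833 ≈ 182 mg

182 mg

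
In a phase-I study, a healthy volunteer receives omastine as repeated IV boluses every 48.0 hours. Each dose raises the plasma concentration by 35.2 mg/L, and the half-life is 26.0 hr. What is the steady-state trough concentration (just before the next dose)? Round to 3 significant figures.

13.6 mg/L

k = ln 2 / 26.0 = 0.02666 hr⁻¹
Fraction remaining after one interval: e^(−kτ) = e^(−0.02666 × 48.0) = 0.2781
R = 1 / (1 − 0.2781) = 1.385
Css,max = 35.2 × 1.385 = 48.76 mg/L
Css,min = Css,max × e^(−kτ) = 48.76 × 0.2781 ≈ 13.6 mg/L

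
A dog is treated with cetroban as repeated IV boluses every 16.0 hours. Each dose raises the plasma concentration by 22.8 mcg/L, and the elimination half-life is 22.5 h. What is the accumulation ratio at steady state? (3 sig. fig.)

2.57

k = ln 2 / 22.5 = 0.03081 h⁻¹
Fraction remaining after one interval: e^(−kτ) = e^(−0.03081 × 16.0) = 0.6108
R = 1 / (1 − 0.6108) = 1 / 0.3892 ≈ 2.57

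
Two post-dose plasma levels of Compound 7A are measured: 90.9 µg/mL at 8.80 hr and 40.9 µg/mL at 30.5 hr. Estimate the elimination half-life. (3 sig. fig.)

k = ln(C₁/C₂) / (t₂ − t₁) = ln(90.9/40.9) / (30.5 − 8.80)
  = 0.7986 / 21.70 = 0.03680 hr⁻¹
t½ = ln 2 / k = ln 2 / 0.03680 ≈ 18.8 hours

18.8 hours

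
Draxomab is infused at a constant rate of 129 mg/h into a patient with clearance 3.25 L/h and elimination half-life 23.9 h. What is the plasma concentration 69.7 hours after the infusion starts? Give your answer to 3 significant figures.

34.4 mg/L

Css = rate / CL = 129 / 3.25 = 39.69 mg/L
k = ln 2 / 23.9 = 0.02900 h⁻¹
C(t) = Css (1 − e^(−kt)) = 39.69 × (1 − e^(−2.021)) = 39.69 × 0.8675 ≈ 34.4 mg/L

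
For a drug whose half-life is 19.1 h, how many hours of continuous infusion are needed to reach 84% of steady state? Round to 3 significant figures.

50.5 hours

k = ln 2 / 19.1 = 0.03629 h⁻¹
f = 1 − e^(−kt)  ⇒  t = −ln(1 − f) / k
t = −ln(1 − 0.84) / 0.03629 = 1.833 / 0.03629 ≈ 50.5 hours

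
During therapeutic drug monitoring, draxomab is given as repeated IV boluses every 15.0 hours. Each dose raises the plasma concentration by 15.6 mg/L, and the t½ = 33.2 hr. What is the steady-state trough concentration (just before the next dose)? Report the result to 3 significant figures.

k = ln 2 / 33.2 = 0.02088 hr⁻¹
Fraction remaining after one interval: e^(−kτ) = e^(−0.02088 × 15.0) = 0.7311
R = 1 / (1 − 0.7311) = 3.719
Css,max = 15.6 × 3.719 = 58.02 mg/L
Css,min = Css,max × e^(−kτ) = 58.02 × 0.7311 ≈ 42.4 mg/L

42.4 mg/L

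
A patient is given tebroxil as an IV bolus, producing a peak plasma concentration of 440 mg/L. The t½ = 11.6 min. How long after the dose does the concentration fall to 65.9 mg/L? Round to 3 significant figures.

k = ln 2 / 11.6 = 0.05975 min⁻¹
C(t) = C₀ e^(−kt)  ⇒  t = ln(C₀/C) / k
t = ln(440/65.9) / 0.05975 = 1.899 / 0.05975 ≈ 31.8 minutes

31.8 minutes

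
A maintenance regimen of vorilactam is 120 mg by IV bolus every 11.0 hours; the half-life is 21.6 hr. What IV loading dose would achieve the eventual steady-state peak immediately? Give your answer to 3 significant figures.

k = ln 2 / 21.6 = 0.03209 hr⁻¹
Accumulation ratio R = 1 / (1 − e^(−kτ)) = 1 / (1 − e^(−0.03209×11.0)) = 1 / (1 − 0.7026) = 3.362
Loading dose = maintenance dose × R = 120 × 3.362 ≈ 403 mg

403 mg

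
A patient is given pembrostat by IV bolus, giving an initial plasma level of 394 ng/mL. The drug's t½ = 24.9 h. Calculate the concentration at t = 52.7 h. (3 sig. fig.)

90.9 ng/mL

k = ln 2 / 24.9 = 0.02784 h⁻¹
C(t) = C₀ e^(−kt) = 394 × e^(−0.02784 × 52.7) = 394 × e^(−1.467) = 394 × 0.2306 ≈ 90.9 ng/mL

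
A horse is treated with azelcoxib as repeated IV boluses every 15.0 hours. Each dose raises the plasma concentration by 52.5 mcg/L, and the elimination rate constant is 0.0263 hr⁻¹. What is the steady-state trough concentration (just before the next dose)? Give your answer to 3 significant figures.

109 mcg/L

Fraction remaining after one interval: e^(−kτ) = e^(−0.02630 × 15.0) = 0.6740
R = 1 / (1 − 0.6740) = 3.068
Css,max = 52.5 × 3.068 = 161.1 mcg/L
Css,min = Css,max × e^(−kτ) = 161.1 × 0.6740 ≈ 109 mcg/L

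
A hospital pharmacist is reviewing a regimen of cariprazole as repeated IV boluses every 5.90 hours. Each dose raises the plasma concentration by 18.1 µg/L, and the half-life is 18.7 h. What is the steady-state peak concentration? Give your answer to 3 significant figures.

92.1 µg/L

k = ln 2 / 18.7 = 0.03707 h⁻¹
Fraction remaining after one interval: e^(−kτ) = e^(−0.03707 × 5.90) = 0.8036
R = 1 / (1 − 0.8036) = 5.091
Css,max = 18.1 × 5.091 ≈ 92.1 µg/L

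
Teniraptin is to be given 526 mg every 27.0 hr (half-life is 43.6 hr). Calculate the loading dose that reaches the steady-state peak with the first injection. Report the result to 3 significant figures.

k = ln 2 / 43.6 = 0.01590 hr⁻¹
Accumulation ratio R = 1 / (1 − e^(−kτ)) = 1 / (1 − e^(−0.01590×27.0)) = 1 / (1 − 0.6510) = 2.865
Loading dose = maintenance dose × R = 526 × 2.865 ≈ 1510 mg

1510 mg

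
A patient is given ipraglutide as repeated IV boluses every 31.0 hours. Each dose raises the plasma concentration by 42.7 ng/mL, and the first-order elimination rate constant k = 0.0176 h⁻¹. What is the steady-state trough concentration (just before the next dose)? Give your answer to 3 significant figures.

58.8 ng/mL

Fraction remaining after one interval: e^(−kτ) = e^(−0.01760 × 31.0) = 0.5795
R = 1 / (1 − 0.5795) = 2.378
Css,max = 42.7 × 2.378 = 101.5 ng/mL
Css,min = Css,max × e^(−kτ) = 101.5 × 0.5795 ≈ 58.8 ng/mL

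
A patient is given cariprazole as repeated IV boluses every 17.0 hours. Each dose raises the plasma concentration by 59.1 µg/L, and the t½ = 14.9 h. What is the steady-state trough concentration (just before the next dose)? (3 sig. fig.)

49.0 µg/L

k = ln 2 / 14.9 = 0.04652 h⁻¹
Fraction remaining after one interval: e^(−kτ) = e^(−0.04652 × 17.0) = 0.4535
R = 1 / (1 − 0.4535) = 1.830
Css,max = 59.1 × 1.830 = 108.1 µg/L
Css,min = Css,max × e^(−kτ) = 108.1 × 0.4535 ≈ 49.0 µg/L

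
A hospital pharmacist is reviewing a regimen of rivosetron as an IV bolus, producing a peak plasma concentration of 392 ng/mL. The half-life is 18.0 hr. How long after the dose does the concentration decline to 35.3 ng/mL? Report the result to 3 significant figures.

62.5 hours

k = ln 2 / 18.0 = 0.03851 hr⁻¹
C(t) = C₀ e^(−kt)  ⇒  t = ln(C₀/C) / k
t = ln(392/35.3) / 0.03851 = 2.407 / 0.03851 ≈ 62.5 hours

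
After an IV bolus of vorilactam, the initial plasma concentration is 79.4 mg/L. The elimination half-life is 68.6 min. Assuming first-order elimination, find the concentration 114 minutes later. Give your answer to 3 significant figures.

k = ln 2 / 68.6 = 0.01010 min⁻¹
114 min is 1.662 half-lives, so C = 79.4 × (1/2)^1.662 = 79.4 × 0.3160 ≈ 25.1 mg/L

25.1 mg/L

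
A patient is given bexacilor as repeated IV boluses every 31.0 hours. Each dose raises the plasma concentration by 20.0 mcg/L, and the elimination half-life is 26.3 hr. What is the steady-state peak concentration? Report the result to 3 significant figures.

k = ln 2 / 26.3 = 0.02636 hr⁻¹
Fraction remaining after one interval: e^(−kτ) = e^(−0.02636 × 31.0) = 0.4417
R = 1 / (1 − 0.4417) = 1.791
Css,max = 20.0 × 1.791 ≈ 35.8 mcg/L

35.8 mcg/L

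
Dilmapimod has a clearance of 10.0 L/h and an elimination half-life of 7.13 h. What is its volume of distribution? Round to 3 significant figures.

k = ln 2 / t½ = ln 2 / 7.13 = 0.09722 h⁻¹
V = CL / k = 10.0 / 0.09722 ≈ 103 L

103 L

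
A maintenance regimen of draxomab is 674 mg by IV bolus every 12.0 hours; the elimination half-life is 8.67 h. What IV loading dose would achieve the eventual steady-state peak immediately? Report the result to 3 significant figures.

1090 mg

k = ln 2 / 8.67 = 0.07995 h⁻¹
Accumulation ratio R = 1 / (1 − e^(−kτ)) = 1 / (1 − e^(−0.07995×12.0)) = 1 / (1 − 0.3831) = 1.621
Loading dose = maintenance dose × R = 674 × 1.621 ≈ 1090 mg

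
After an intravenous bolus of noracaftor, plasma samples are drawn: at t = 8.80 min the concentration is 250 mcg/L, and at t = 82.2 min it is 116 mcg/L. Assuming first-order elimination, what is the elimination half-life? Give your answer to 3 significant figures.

66.3 minutes

k = ln(C₁/C₂) / (t₂ − t₁) = ln(250/116) / (82.2 − 8.80)
  = 0.7679 / 73.40 = 0.01046 min⁻¹
t½ = ln 2 / k = ln 2 / 0.01046 ≈ 66.3 minutes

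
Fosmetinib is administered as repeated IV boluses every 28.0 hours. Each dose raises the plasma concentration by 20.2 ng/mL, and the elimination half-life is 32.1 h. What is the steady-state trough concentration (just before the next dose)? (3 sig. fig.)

k = ln 2 / 32.1 = 0.02159 h⁻¹
Fraction remaining after one interval: e^(−kτ) = e^(−0.02159 × 28.0) = 0.5463
R = 1 / (1 − 0.5463) = 2.204
Css,max = 20.2 × 2.204 = 44.52 ng/mL
Css,min = Css,max × e^(−kτ) = 44.52 × 0.5463 ≈ 24.3 ng/mL

24.3 ng/mL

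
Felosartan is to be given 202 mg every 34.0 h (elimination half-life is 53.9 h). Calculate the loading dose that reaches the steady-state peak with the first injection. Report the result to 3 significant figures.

k = ln 2 / 53.9 = 0.01286 h⁻¹
Accumulation ratio R = 1 / (1 − e^(−kτ)) = 1 / (1 − e^(−0.01286×34.0)) = 1 / (1 − 0.6458) = 2.823
Loading dose = maintenance dose × R = 202 × 2.823 ≈ 570 mg

570 mg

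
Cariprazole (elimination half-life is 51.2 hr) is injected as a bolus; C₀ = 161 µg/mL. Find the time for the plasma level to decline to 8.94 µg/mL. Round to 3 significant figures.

214 hours

k = ln 2 / 51.2 = 0.01354 hr⁻¹
C(t) = C₀ e^(−kt)  ⇒  t = ln(C₀/C) / k
t = ln(161/8.94) / 0.01354 = 2.891 / 0.01354 ≈ 214 hours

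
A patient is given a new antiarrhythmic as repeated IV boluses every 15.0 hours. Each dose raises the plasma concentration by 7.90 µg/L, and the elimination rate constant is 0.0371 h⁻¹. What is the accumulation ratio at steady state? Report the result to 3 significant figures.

Fraction remaining after one interval: e^(−kτ) = e^(−0.03710 × 15.0) = 0.5732
R = 1 / (1 − 0.5732) = 1 / 0.4268 ≈ 2.34

2.34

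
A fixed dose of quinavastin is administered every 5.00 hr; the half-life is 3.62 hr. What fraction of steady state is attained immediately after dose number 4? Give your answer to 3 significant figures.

k = ln 2 / 3.62 = 0.1915 hr⁻¹
f_n = 1 − e^(−nkτ) = 1 − e^(−4 × 0.1915 × 5.00) = 1 − e^(−3.830) = 1 − 0.02172 ≈ 0.978

0.978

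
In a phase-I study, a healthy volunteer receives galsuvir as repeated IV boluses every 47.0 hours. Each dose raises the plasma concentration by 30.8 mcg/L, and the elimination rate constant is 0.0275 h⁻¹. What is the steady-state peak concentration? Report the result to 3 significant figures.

42.5 mcg/L

Fraction remaining after one interval: e^(−kτ) = e^(−0.02750 × 47.0) = 0.2746
R = 1 / (1 − 0.2746) = 1.379
Css,max = 30.8 × 1.379 ≈ 42.5 mcg/L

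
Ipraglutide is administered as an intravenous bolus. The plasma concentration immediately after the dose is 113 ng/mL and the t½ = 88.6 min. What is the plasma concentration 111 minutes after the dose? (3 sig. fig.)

k = ln 2 / 88.6 = 0.007823 min⁻¹
111 min is 1.253 half-lives, so C = 113 × (1/2)^1.253 = 113 × 0.4196 ≈ 47.4 ng/mL

47.4 ng/mL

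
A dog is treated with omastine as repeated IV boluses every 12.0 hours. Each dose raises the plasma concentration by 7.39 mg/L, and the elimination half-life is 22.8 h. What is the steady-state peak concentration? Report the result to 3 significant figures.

k = ln 2 / 22.8 = 0.03040 h⁻¹
Fraction remaining after one interval: e^(−kτ) = e^(−0.03040 × 12.0) = 0.6943
R = 1 / (1 − 0.6943) = 3.271
Css,max = 7.39 × 3.271 ≈ 24.2 mg/L

24.2 mg/L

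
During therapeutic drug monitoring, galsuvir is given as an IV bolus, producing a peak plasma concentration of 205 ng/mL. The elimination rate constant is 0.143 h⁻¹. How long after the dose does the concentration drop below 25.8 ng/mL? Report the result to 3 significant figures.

14.5 hours

C(t) = C₀ e^(−kt)  ⇒  t = ln(C₀/C) / k
t = ln(205/25.8) / 0.1430 = 2.073 / 0.1430 ≈ 14.5 hours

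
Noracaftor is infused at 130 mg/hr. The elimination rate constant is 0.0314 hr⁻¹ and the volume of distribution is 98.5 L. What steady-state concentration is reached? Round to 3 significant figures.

42.0 mg/L

CL = k · V = 0.0314 × 98.5 = 3.093 L/hr
Css = rate / CL = 130 / 3.093 ≈ 42.0 mg/L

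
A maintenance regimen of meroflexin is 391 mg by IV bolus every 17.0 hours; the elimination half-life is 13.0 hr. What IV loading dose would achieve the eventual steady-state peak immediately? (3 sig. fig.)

k = ln 2 / 13.0 = 0.05332 hr⁻¹
Accumulation ratio R = 1 / (1 − e^(−kτ)) = 1 / (1 − e^(−0.05332×17.0)) = 1 / (1 − 0.4040) = 1.678
Loading dose = maintenance dose × R = 391 × 1.678 ≈ 656 mg

656 mg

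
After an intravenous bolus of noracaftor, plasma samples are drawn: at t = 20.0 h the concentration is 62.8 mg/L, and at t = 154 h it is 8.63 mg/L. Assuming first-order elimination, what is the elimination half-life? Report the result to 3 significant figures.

46.8 hours

k = ln(C₁/C₂) / (t₂ − t₁) = ln(62.8/8.63) / (154 − 20.0)
  = 1.985 / 134.0 = 0.01481 h⁻¹
t½ = ln 2 / k = ln 2 / 0.01481 ≈ 46.8 hours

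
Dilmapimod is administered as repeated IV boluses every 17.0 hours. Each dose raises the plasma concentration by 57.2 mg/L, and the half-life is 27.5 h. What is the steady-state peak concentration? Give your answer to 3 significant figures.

k = ln 2 / 27.5 = 0.02521 h⁻¹
Fraction remaining after one interval: e^(−kτ) = e^(−0.02521 × 17.0) = 0.6515
R = 1 / (1 − 0.6515) = 2.869
Css,max = 57.2 × 2.869 ≈ 164 mg/L

164 mg/L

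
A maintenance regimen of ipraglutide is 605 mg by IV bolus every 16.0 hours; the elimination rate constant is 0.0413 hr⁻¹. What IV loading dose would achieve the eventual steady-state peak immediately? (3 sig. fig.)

1250 mg

Accumulation ratio R = 1 / (1 − e^(−kτ)) = 1 / (1 − e^(−0.04130×16.0)) = 1 / (1 − 0.5164) = 2.068
Loading dose = maintenance dose × R = 605 × 2.068 ≈ 1250 mg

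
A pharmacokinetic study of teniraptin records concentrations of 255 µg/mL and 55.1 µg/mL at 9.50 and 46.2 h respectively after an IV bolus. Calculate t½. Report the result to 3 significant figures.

k = ln(C₁/C₂) / (t₂ − t₁) = ln(255/55.1) / (46.2 − 9.50)
  = 1.532 / 36.70 = 0.04175 h⁻¹
t½ = ln 2 / k = ln 2 / 0.04175 ≈ 16.6 hours

16.6 hours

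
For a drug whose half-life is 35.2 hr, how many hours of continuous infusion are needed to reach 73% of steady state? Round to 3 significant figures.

k = ln 2 / 35.2 = 0.01969 hr⁻¹
f = 1 − e^(−kt)  ⇒  t = −ln(1 − f) / k
t = −ln(1 − 0.73) / 0.01969 = 1.309 / 0.01969 ≈ 66.5 hours

66.5 hours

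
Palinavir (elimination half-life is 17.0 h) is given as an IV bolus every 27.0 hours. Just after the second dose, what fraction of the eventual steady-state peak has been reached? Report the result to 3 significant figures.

0.889

k = ln 2 / 17.0 = 0.04077 h⁻¹
f_n = 1 − e^(−nkτ) = 1 − e^(−2 × 0.04077 × 27.0) = 1 − e^(−2.202) = 1 − 0.1106 ≈ 0.889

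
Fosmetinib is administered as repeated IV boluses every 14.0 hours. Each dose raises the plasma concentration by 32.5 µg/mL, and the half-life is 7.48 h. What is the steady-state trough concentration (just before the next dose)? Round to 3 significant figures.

12.2 µg/mL

k = ln 2 / 7.48 = 0.09267 h⁻¹
Fraction remaining after one interval: e^(−kτ) = e^(−0.09267 × 14.0) = 0.2733
R = 1 / (1 − 0.2733) = 1.376
Css,max = 32.5 × 1.376 = 44.72 µg/mL
Css,min = Css,max × e^(−kτ) = 44.72 × 0.2733 ≈ 12.2 µg/mL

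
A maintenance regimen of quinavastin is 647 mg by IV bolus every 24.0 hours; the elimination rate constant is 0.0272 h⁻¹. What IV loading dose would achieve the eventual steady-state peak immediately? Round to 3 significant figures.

Accumulation ratio R = 1 / (1 − e^(−kτ)) = 1 / (1 − e^(−0.02720×24.0)) = 1 / (1 − 0.5206) = 2.086
Loading dose = maintenance dose × R = 647 × 2.086 ≈ 1350 mg

1350 mg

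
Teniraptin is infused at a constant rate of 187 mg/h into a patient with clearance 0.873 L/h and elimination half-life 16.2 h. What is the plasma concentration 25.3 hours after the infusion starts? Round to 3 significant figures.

Css = rate / CL = 187 / 0.873 = 214.2 mg/L
k = ln 2 / 16.2 = 0.04279 h⁻¹
C(t) = Css (1 − e^(−kt)) = 214.2 × (1 − e^(−1.083)) = 214.2 × 0.6613 ≈ 142 mg/L

142 mg/L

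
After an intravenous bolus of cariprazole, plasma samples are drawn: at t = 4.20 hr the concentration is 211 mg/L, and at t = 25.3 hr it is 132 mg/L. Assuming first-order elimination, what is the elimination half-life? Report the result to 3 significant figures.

k = ln(C₁/C₂) / (t₂ − t₁) = ln(211/132) / (25.3 − 4.20)
  = 0.4691 / 21.10 = 0.02223 hr⁻¹
t½ = ln 2 / k = ln 2 / 0.02223 ≈ 31.2 hours

31.2 hours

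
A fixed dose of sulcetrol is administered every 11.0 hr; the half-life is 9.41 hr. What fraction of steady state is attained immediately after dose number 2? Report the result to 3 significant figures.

k = ln 2 / 9.41 = 0.07366 hr⁻¹
f_n = 1 − e^(−nkτ) = 1 − e^(−2 × 0.07366 × 11.0) = 1 − e^(−1.621) = 1 − 0.1978 ≈ 0.802

0.802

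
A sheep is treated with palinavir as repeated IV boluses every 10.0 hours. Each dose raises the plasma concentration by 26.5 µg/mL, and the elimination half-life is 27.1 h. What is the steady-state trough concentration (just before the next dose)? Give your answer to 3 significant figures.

90.9 µg/mL

k = ln 2 / 27.1 = 0.02558 h⁻¹
Fraction remaining after one interval: e^(−kτ) = e^(−0.02558 × 10.0) = 0.7743
R = 1 / (1 − 0.7743) = 4.431
Css,max = 26.5 × 4.431 = 117.4 µg/mL
Css,min = Css,max × e^(−kτ) = 117.4 × 0.7743 ≈ 90.9 µg/mL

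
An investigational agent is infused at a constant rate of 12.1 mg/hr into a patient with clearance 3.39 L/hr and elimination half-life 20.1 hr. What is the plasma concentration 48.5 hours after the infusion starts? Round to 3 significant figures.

2.90 mg/L

Css = rate / CL = 12.1 / 3.39 = 3.569 mg/L
k = ln 2 / 20.1 = 0.03448 hr⁻¹
C(t) = Css (1 − e^(−kt)) = 3.569 × (1 − e^(−1.673)) = 3.569 × 0.8122 ≈ 2.90 mg/L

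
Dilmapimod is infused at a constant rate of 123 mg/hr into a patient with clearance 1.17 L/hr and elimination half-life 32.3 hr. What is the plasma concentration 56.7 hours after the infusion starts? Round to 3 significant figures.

74.0 µg/mL

Css = rate / CL = 123 / 1.17 = 105.1 µg/mL
k = ln 2 / 32.3 = 0.02146 hr⁻¹
C(t) = Css (1 − e^(−kt)) = 105.1 × (1 − e^(−1.217)) = 105.1 × 0.7038 ≈ 74.0 µg/mL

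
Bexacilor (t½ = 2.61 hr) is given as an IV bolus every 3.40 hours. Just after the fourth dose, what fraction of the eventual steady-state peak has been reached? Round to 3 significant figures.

0.973

k = ln 2 / 2.61 = 0.2656 hr⁻¹
f_n = 1 − e^(−nkτ) = 1 − e^(−4 × 0.2656 × 3.40) = 1 − e^(−3.612) = 1 − 0.02700 ≈ 0.973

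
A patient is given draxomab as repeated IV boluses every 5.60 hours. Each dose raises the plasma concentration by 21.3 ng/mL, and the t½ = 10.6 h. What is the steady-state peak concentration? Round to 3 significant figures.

k = ln 2 / 10.6 = 0.06539 h⁻¹
Fraction remaining after one interval: e^(−kτ) = e^(−0.06539 × 5.60) = 0.6934
R = 1 / (1 − 0.6934) = 3.261
Css,max = 21.3 × 3.261 ≈ 69.5 ng/mL

69.5 ng/mL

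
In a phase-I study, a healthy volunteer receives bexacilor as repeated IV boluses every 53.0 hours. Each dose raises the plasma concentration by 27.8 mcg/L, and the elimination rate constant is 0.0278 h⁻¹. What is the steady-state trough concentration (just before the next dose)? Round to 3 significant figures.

Fraction remaining after one interval: e^(−kτ) = e^(−0.02780 × 53.0) = 0.2291
R = 1 / (1 − 0.2291) = 1.297
Css,max = 27.8 × 1.297 = 36.06 mcg/L
Css,min = Css,max × e^(−kτ) = 36.06 × 0.2291 ≈ 8.26 mcg/L

8.26 mcg/L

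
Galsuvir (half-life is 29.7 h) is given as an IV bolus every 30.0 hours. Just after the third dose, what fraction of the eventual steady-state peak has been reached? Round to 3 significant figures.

k = ln 2 / 29.7 = 0.02334 h⁻¹
f_n = 1 − e^(−nkτ) = 1 − e^(−3 × 0.02334 × 30.0) = 1 − e^(−2.100) = 1 − 0.1224 ≈ 0.878

0.878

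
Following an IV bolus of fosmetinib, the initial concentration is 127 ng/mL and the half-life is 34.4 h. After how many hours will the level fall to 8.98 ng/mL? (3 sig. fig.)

k = ln 2 / 34.4 = 0.02015 h⁻¹
C(t) = C₀ e^(−kt)  ⇒  t = ln(C₀/C) / k
t = ln(127/8.98) / 0.02015 = 2.649 / 0.02015 ≈ 131 hours

131 hours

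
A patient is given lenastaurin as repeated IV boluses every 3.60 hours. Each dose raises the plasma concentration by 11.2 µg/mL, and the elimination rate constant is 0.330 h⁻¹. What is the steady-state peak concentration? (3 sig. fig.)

Fraction remaining after one interval: e^(−kτ) = e^(−0.3300 × 3.60) = 0.3048
R = 1 / (1 − 0.3048) = 1.438
Css,max = 11.2 × 1.438 ≈ 16.1 µg/mL

16.1 µg/mL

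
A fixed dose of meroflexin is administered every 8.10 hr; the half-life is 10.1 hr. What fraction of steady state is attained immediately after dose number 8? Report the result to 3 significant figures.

k = ln 2 / 10.1 = 0.06863 hr⁻¹
f_n = 1 − e^(−nkτ) = 1 − e^(−8 × 0.06863 × 8.10) = 1 − e^(−4.447) = 1 − 0.01171 ≈ 0.988

0.988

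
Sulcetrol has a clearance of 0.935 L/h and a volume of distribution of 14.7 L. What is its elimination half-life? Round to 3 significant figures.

k = CL / V = 0.935 / 14.7 = 0.06361 h⁻¹
t½ = ln 2 / k = ln 2 / 0.06361 ≈ 10.9 hours

10.9 hours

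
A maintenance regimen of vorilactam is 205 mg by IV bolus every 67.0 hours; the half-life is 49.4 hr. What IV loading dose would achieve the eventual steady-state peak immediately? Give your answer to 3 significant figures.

k = ln 2 / 49.4 = 0.01403 hr⁻¹
Accumulation ratio R = 1 / (1 − e^(−kτ)) = 1 / (1 − e^(−0.01403×67.0)) = 1 / (1 − 0.3906) = 1.641
Loading dose = maintenance dose × R = 205 × 1.641 ≈ 336 mg

336 mg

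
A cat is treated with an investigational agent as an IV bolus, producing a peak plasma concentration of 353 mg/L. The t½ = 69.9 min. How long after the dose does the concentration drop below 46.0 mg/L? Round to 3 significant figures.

206 minutes

k = ln 2 / 69.9 = 0.009916 min⁻¹
C(t) = C₀ e^(−kt)  ⇒  t = ln(C₀/C) / k
t = ln(353/46.0) / 0.009916 = 2.038 / 0.009916 ≈ 206 minutes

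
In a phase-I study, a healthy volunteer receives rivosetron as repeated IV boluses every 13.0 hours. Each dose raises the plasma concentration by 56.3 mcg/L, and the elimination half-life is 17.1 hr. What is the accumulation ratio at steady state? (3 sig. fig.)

2.44

k = ln 2 / 17.1 = 0.04053 hr⁻¹
Fraction remaining after one interval: e^(−kτ) = e^(−0.04053 × 13.0) = 0.5904
R = 1 / (1 − 0.5904) = 1 / 0.4096 ≈ 2.44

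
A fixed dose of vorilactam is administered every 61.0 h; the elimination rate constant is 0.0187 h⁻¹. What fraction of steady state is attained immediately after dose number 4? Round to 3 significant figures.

f_n = 1 − e^(−nkτ) = 1 − e^(−4 × 0.01870 × 61.0) = 1 − e^(−4.563) = 1 − 0.01043 ≈ 0.990

0.990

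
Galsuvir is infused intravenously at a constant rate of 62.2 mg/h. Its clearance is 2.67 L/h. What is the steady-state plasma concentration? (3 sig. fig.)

23.3 mg/L

Css = infusion rate / CL = 62.2 / 2.67 ≈ 23.3 mg/L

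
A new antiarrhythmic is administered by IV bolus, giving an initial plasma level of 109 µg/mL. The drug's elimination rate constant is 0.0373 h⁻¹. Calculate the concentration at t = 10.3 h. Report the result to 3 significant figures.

C(t) = C₀ e^(−kt) = 109 × e^(−0.03730 × 10.3) = 109 × e^(−0.3842) = 109 × 0.6810 ≈ 74.2 µg/mL

74.2 µg/mL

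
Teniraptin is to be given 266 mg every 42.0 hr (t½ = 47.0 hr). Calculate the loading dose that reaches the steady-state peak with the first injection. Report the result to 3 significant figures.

576 mg

k = ln 2 / 47.0 = 0.01475 hr⁻¹
Accumulation ratio R = 1 / (1 − e^(−kτ)) = 1 / (1 − e^(−0.01475×42.0)) = 1 / (1 − 0.5383) = 2.166
Loading dose = maintenance dose × R = 266 × 2.166 ≈ 576 mg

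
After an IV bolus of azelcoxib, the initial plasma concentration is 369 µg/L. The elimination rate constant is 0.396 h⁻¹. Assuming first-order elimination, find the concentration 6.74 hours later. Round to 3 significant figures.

C(t) = C₀ e^(−kt) = 369 × e^(−0.3960 × 6.74) = 369 × e^(−2.669) = 369 × 0.06932 ≈ 25.6 µg/L

25.6 µg/L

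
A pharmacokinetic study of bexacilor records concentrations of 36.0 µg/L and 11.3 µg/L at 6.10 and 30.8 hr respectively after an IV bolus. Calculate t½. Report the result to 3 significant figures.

14.8 hours

k = ln(C₁/C₂) / (t₂ − t₁) = ln(36.0/11.3) / (30.8 − 6.10)
  = 1.159 / 24.70 = 0.04691 hr⁻¹
t½ = ln 2 / k = ln 2 / 0.04691 ≈ 14.8 hours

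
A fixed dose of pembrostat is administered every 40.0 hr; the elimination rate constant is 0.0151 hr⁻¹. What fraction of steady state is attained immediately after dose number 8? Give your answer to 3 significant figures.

f_n = 1 − e^(−nkτ) = 1 − e^(−8 × 0.01510 × 40.0) = 1 − e^(−4.832) = 1 − 0.007971 ≈ 0.992

0.992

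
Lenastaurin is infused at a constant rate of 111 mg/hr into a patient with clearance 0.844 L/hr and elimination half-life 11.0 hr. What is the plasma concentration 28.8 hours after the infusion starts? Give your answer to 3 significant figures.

Css = rate / CL = 111 / 0.844 = 131.5 µg/mL
k = ln 2 / 11.0 = 0.06301 hr⁻¹
C(t) = Css (1 − e^(−kt)) = 131.5 × (1 − e^(−1.815)) = 131.5 × 0.8371 ≈ 110 µg/mL

110 µg/mL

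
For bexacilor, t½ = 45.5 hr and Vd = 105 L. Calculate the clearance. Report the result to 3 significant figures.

1.60 L/hr

k = ln 2 / t½ = ln 2 / 45.5 = 0.01523 hr⁻¹
CL = k · V = 0.01523 × 105 ≈ 1.60 L/hr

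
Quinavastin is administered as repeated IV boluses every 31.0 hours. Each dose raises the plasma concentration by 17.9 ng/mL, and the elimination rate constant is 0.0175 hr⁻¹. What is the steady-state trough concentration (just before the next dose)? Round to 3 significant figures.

24.9 ng/mL

Fraction remaining after one interval: e^(−kτ) = e^(−0.01750 × 31.0) = 0.5813
R = 1 / (1 − 0.5813) = 2.388
Css,max = 17.9 × 2.388 = 42.75 ng/mL
Css,min = Css,max × e^(−kτ) = 42.75 × 0.5813 ≈ 24.9 ng/mL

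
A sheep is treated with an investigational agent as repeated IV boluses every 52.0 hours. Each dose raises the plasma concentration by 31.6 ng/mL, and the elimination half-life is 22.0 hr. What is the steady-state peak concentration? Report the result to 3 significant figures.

39.2 ng/mL

k = ln 2 / 22.0 = 0.03151 hr⁻¹
Fraction remaining after one interval: e^(−kτ) = e^(−0.03151 × 52.0) = 0.1943
R = 1 / (1 − 0.1943) = 1.241
Css,max = 31.6 × 1.241 ≈ 39.2 ng/mL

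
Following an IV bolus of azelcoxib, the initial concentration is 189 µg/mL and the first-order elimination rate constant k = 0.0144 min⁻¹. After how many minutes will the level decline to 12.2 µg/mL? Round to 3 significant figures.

190 minutes

C(t) = C₀ e^(−kt)  ⇒  t = ln(C₀/C) / k
t = ln(189/12.2) / 0.01440 = 2.740 / 0.01440 ≈ 190 minutes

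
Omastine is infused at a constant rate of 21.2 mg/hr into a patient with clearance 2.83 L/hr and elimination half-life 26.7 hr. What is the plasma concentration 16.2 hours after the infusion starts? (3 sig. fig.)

Css = rate / CL = 21.2 / 2.83 = 7.491 mg/L
k = ln 2 / 26.7 = 0.02596 hr⁻¹
C(t) = Css (1 − e^(−kt)) = 7.491 × (1 − e^(−0.4206)) = 7.491 × 0.3433 ≈ 2.57 mg/L

2.57 mg/L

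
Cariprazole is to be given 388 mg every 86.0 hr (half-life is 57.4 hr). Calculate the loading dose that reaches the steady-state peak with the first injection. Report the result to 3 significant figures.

601 mg

k = ln 2 / 57.4 = 0.01208 hr⁻¹
Accumulation ratio R = 1 / (1 − e^(−kτ)) = 1 / (1 − e^(−0.01208×86.0)) = 1 / (1 − 0.3540) = 1.548
Loading dose = maintenance dose × R = 388 × 1.548 ≈ 601 mg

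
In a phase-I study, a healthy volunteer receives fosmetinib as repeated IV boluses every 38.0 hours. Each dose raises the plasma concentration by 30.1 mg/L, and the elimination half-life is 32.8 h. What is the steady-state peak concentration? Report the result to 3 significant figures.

k = ln 2 / 32.8 = 0.02113 h⁻¹
Fraction remaining after one interval: e^(−kτ) = e^(−0.02113 × 38.0) = 0.4480
R = 1 / (1 − 0.4480) = 1.811
Css,max = 30.1 × 1.811 ≈ 54.5 mg/L

54.5 mg/L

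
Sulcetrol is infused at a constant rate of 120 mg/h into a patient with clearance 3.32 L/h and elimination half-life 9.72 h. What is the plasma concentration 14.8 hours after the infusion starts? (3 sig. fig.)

Css = rate / CL = 120 / 3.32 = 36.14 mg/L
k = ln 2 / 9.72 = 0.07131 h⁻¹
C(t) = Css (1 − e^(−kt)) = 36.14 × (1 − e^(−1.055)) = 36.14 × 0.6520 ≈ 23.6 mg/L

23.6 mg/L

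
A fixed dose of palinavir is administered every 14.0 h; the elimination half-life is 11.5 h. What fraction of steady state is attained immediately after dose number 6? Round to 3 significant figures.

k = ln 2 / 11.5 = 0.06027 h⁻¹
f_n = 1 − e^(−nkτ) = 1 − e^(−6 × 0.06027 × 14.0) = 1 − e^(−5.063) = 1 − 0.006327 ≈ 0.994

0.994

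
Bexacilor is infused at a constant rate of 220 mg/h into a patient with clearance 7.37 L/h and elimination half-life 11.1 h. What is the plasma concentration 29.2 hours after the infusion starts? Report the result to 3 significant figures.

Css = rate / CL = 220 / 7.37 = 29.85 mg/L
k = ln 2 / 11.1 = 0.06245 h⁻¹
C(t) = Css (1 − e^(−kt)) = 29.85 × (1 − e^(−1.823)) = 29.85 × 0.8385 ≈ 25.0 mg/L

25.0 mg/L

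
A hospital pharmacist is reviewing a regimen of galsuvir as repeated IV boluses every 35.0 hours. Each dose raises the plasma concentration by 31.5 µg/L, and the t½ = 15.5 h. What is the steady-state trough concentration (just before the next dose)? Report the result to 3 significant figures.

k = ln 2 / 15.5 = 0.04472 h⁻¹
Fraction remaining after one interval: e^(−kτ) = e^(−0.04472 × 35.0) = 0.2091
R = 1 / (1 − 0.2091) = 1.264
Css,max = 31.5 × 1.264 = 39.83 µg/L
Css,min = Css,max × e^(−kτ) = 39.83 × 0.2091 ≈ 8.33 µg/L

8.33 µg/L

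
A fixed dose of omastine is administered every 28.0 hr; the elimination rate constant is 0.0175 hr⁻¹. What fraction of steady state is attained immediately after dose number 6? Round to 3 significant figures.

0.947

f_n = 1 − e^(−nkτ) = 1 − e^(−6 × 0.01750 × 28.0) = 1 − e^(−2.940) = 1 − 0.05287 ≈ 0.947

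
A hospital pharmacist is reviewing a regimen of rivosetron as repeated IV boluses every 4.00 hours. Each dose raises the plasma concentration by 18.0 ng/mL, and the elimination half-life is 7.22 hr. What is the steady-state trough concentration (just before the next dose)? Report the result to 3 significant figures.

38.4 ng/mL

k = ln 2 / 7.22 = 0.09600 hr⁻¹
Fraction remaining after one interval: e^(−kτ) = e^(−0.09600 × 4.00) = 0.6811
R = 1 / (1 − 0.6811) = 3.136
Css,max = 18.0 × 3.136 = 56.45 ng/mL
Css,min = Css,max × e^(−kτ) = 56.45 × 0.6811 ≈ 38.4 ng/mL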